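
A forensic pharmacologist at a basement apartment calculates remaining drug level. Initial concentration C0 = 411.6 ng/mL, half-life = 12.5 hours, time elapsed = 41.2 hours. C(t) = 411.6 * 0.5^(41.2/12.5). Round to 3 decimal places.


Drug concentration decay:
Number of half-lives = t / t_half = 41.2 / 12.5 = 3.296
Decay factor = 0.5^3.296 = 0.10181345
C(t) = 411.6 * 0.10181345 = 41.906 ng/mL

41.906


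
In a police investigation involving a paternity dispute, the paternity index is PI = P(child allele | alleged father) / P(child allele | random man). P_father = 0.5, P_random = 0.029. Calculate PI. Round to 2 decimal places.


Paternity Index calculation:
PI = P(allele|father) / P(allele|random)
PI = 0.5 / 0.029
PI = 17.24

17.24


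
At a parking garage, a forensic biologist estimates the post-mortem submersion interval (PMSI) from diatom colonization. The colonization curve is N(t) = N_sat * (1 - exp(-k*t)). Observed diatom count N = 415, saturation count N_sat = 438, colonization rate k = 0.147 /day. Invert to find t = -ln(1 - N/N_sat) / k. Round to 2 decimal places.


PMSI from diatom colonization curve:
N / N_sat = 415 / 438 = 0.947489
1 - N/N_sat = 0.052511
ln(1 - N/N_sat) = -2.946733
t = -ln(1 - N/N_sat) / k = -(-2.946733) / 0.147 = 20.05 days

20.05


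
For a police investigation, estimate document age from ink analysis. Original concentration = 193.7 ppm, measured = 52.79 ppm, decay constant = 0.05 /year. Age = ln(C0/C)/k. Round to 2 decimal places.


Document age estimation:
C0/C = 193.7 / 52.79 = 3.669256
ln(C0/C) = 1.299989
t = 1.299989 / 0.05 = 26.00 years

26.00


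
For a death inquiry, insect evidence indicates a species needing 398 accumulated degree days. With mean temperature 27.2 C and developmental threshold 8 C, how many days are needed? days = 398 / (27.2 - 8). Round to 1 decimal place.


Insect development time:
Effective temperature = avg_temp - T_base = 27.2 - 8 = 19.2 C
Days = ADD / effective_temp = 398 / 19.2 = 20.7 days

20.7


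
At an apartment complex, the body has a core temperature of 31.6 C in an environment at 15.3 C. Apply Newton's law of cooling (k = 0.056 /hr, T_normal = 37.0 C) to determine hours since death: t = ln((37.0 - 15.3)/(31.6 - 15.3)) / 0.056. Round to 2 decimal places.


Using Newton's law of cooling:
t = ln((T_normal - T_ambient) / (T_body - T_ambient)) / k
T_normal - T_ambient = 21.7
T_body - T_ambient = 16.3
Ratio = 1.331288
ln(ratio) = 0.286147
t = 0.286147 / 0.056 = 5.11 hours

5.11


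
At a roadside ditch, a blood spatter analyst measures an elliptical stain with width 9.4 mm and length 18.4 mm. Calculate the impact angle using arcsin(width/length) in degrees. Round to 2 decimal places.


Blood spatter impact angle calculation:
width / length = 9.4 / 18.4 = 0.51087
angle = arcsin(0.51087)
angle = 30.72 degrees

30.72


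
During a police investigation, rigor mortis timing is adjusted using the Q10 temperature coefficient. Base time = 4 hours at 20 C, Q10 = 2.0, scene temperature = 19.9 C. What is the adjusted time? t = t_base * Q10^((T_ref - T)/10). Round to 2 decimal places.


Rigor mortis time adjustment:
Exponent = (T_ref - T_actual) / 10 = (20 - 19.9) / 10 = 0.01
Q10 factor = 2.0^0.01 = 1.00696
t_adjusted = 4 * 1.00696 = 4.03 hours

4.03


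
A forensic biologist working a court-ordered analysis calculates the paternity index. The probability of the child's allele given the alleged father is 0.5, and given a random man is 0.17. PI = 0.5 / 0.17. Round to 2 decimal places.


Paternity Index calculation:
PI = P(allele|father) / P(allele|random)
PI = 0.5 / 0.17
PI = 2.94

2.94


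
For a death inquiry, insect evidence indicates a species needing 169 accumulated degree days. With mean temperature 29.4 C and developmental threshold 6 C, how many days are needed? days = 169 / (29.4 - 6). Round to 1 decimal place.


Insect development time:
Effective temperature = avg_temp - T_base = 29.4 - 6 = 23.4 C
Days = ADD / effective_temp = 169 / 23.4 = 7.2 days

7.2


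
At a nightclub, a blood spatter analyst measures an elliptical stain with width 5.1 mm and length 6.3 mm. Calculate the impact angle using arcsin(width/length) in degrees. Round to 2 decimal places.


Blood spatter impact angle calculation:
width / length = 5.1 / 6.3 = 0.809524
angle = arcsin(0.809524)
angle = 54.05 degrees

54.05


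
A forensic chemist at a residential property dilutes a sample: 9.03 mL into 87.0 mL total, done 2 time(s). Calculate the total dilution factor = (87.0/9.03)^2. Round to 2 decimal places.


Dilution factor calculation:
Single dilution = V_total / V_sample = 87.0 / 9.03 ≈ 9.634551
Number of dilutions = 2
Total DF = (87.0 / 9.03)^2 (full precision, rounded at the end) = 92.82

92.82


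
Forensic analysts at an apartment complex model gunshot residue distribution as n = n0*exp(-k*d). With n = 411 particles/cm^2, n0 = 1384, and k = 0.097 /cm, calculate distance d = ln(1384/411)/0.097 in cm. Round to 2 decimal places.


GSR distance calculation:
n0/n = 1384 / 411 = 3.367397
ln(n0/n) = 1.21414
d = 1.21414 / 0.097 = 12.52 cm

12.52


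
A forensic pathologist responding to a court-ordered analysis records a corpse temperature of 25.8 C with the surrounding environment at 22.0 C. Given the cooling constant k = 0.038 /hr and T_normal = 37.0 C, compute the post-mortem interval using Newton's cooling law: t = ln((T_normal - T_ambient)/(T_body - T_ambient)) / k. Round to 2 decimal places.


Using Newton's law of cooling:
t = ln((T_normal - T_ambient) / (T_body - T_ambient)) / k
T_normal - T_ambient = 15.0
T_body - T_ambient = 3.8
Ratio = 3.947368
ln(ratio) = 1.373049
t = 1.373049 / 0.038 = 36.13 hours

36.13


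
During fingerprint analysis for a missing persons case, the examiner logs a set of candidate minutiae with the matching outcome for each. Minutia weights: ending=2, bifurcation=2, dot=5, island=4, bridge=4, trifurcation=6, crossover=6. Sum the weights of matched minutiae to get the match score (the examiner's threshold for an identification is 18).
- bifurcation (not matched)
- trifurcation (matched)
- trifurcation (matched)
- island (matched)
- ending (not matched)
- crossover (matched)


Weighted minutiae match score:
  bifurcation: not matched, +0
  trifurcation: matched, +6 (running total 6)
  trifurcation: matched, +6 (running total 12)
  island: matched, +4 (running total 16)
  ending: not matched, +0
  crossover: matched, +6 (running total 22)
Total score = 22
Threshold = 18; verdict = identification

22


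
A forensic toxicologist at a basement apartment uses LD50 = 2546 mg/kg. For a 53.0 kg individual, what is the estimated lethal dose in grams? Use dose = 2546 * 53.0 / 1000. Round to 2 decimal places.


Lethal dose calculation:
Lethal dose = LD50 * body_weight / 1000
= 2546 * 53.0 / 1000
= 134938 / 1000
= 134.94 g

134.94


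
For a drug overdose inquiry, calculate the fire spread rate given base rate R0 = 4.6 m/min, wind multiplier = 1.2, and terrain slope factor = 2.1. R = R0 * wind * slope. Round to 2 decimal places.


Fire spread rate calculation:
R = R0 * wind_factor * slope_factor
= 4.6 * 1.2 * 2.1
= 5.52 * 2.1
= 11.59 m/min

11.59


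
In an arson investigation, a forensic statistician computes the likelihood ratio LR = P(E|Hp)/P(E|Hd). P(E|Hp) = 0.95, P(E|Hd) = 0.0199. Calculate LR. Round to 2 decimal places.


Likelihood ratio calculation:
LR = P(E|Hp) / P(E|Hd)
LR = 0.95 / 0.0199
LR = 47.74

47.74


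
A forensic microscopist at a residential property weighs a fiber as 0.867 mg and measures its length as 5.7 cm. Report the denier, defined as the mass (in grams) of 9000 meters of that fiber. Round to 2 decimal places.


Denier calculation:
Mass in grams = 0.867 mg / 1000 = 0.000867 g
Length in meters = 5.7 cm / 100 = 0.057 m
Linear density = mass / length = 0.000867 / 0.057 = 0.01521053 g/m
Denier = (g/m) * 9000 = 0.01521053 * 9000 = 136.89

136.89


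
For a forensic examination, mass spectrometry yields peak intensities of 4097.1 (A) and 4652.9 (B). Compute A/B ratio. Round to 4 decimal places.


Spectral peak ratio:
Peak A = 4097.1 counts
Peak B = 4652.9 counts
Ratio = 4097.1 / 4652.9 = 0.8805

0.8805


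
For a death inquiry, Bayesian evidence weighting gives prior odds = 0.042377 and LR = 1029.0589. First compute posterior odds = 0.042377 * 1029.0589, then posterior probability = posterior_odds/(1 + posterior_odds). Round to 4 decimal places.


Bayesian evidence evaluation:
Posterior odds = prior_odds * LR = 0.042377 * 1029.0589 = 43.60843
Posterior probability = posterior_odds / (1 + posterior_odds)
= 43.60843 / (1 + 43.60843)
= 43.60843 / 44.60843
= 0.9776

0.9776


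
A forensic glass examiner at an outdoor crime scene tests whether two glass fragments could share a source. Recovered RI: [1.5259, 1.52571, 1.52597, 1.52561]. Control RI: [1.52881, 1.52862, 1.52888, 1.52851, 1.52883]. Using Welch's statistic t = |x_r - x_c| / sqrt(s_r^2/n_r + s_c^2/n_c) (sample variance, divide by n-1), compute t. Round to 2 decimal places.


Welch's t-criterion for glass RI comparison:
Recovered mean = sum / n_r = 6.10319 / 4 = 1.5257975
Control mean = sum / n_c = 7.64365 / 5 = 1.52873
Recovered sample variance s_r^2 = 2.76917e-08
Control sample variance s_c^2 = 2.485e-08
Welch SE (unpooled) = sqrt(s_r^2/n_r + s_c^2/n_c) = sqrt(6.92292e-09 + 4.97e-09) = sqrt(1.18929e-08) = 0.000109055
|mean_r - mean_c| = 0.0029325
t = 0.0029325 / 0.000109055 = 26.89

26.89


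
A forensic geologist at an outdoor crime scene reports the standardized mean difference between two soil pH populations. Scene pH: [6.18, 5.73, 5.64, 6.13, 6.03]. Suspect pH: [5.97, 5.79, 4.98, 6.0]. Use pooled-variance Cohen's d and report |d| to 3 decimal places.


Pooled-variance Cohen's d for soil pH comparison:
Scene mean = 29.71 / 5 = 5.942
Suspect mean = 22.74 / 4 = 5.685
Scene sample variance s_s^2 = 0.05897
Suspect sample variance s_c^2 = 0.2295
Pooled variance = ((n_s-1)*s_s^2 + (n_c-1)*s_c^2) / (n_s + n_c - 2) = 0.132054
Pooled SD = sqrt(0.132054) = 0.363392
Mean difference = 0.257
|d| = |0.257| / 0.363392 = 0.707

0.707


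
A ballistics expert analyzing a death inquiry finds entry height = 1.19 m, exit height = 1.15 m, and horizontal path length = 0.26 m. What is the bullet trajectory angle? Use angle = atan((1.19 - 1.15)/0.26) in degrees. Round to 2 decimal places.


Bullet trajectory angle:
Height difference = 1.19 - 1.15 = 0.04 m
angle = atan(0.04 / 0.26)
angle = atan(0.153846)
angle = 8.75 degrees

8.75


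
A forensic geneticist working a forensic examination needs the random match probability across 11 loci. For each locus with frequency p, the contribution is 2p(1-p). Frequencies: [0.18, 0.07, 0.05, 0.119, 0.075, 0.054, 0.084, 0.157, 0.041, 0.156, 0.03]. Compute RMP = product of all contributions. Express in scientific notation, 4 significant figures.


Computing RMP for 11 loci:
Locus 1: 2 * 0.18 * 0.82 = 0.2952
Locus 2: 2 * 0.07 * 0.93 = 0.1302
Locus 3: 2 * 0.05 * 0.95 = 0.095
Locus 4: 2 * 0.119 * 0.881 = 0.209678
Locus 5: 2 * 0.075 * 0.925 = 0.13875
Locus 6: 2 * 0.054 * 0.946 = 0.102168
Locus 7: 2 * 0.084 * 0.916 = 0.153888
Locus 8: 2 * 0.157 * 0.843 = 0.264702
Locus 9: 2 * 0.041 * 0.959 = 0.078638
Locus 10: 2 * 0.156 * 0.844 = 0.263328
Locus 11: 2 * 0.03 * 0.97 = 0.0582
RMP = 5.328e-10

5.328e-10


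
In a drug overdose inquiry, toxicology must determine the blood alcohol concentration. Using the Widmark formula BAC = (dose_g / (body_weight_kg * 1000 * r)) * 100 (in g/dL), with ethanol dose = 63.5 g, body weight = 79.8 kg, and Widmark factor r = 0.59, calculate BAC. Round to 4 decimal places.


Applying the Widmark formula:
BAC = (dose_g / (body_wt * 1000 * r)) * 100
Denominator = 79.8 * 1000 * 0.59 = 47082
BAC = (63.5 / 47082) * 100
BAC = 0.1349 g/dL

0.1349


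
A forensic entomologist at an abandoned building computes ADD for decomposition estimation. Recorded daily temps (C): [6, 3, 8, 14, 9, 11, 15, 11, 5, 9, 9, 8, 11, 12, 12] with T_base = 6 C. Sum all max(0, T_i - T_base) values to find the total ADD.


Computing ADD day by day:
Day 1: max(0, 6 - 6) = 0
Day 2: max(0, 3 - 6) = 0
Day 3: max(0, 8 - 6) = 2
Day 4: max(0, 14 - 6) = 8
Day 5: max(0, 9 - 6) = 3
Day 6: max(0, 11 - 6) = 5
Day 7: max(0, 15 - 6) = 9
Day 8: max(0, 11 - 6) = 5
Day 9: max(0, 5 - 6) = 0
Day 10: max(0, 9 - 6) = 3
Day 11: max(0, 9 - 6) = 3
Day 12: max(0, 8 - 6) = 2
Day 13: max(0, 11 - 6) = 5
Day 14: max(0, 12 - 6) = 6
Day 15: max(0, 12 - 6) = 6
Total ADD = 57

57


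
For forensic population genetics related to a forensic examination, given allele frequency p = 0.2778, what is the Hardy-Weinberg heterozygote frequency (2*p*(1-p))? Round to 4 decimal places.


Hardy-Weinberg heterozygote frequency:
q = 1 - p = 1 - 0.2778 = 0.7222
2pq = 2 * 0.2778 * 0.7222 = 0.4013

0.4013


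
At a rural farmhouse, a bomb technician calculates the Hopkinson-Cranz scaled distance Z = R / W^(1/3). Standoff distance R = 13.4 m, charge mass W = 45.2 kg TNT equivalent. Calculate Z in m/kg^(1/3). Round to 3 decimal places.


Scaled distance calculation:
W^(1/3) = 45.2^(1/3) = 3.562155
Z = R / W^(1/3) = 13.4 / 3.562155
Z = 3.762 m/kg^(1/3)

3.762


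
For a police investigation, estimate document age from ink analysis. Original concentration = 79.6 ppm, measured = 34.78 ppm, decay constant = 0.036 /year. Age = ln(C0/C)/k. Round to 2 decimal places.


Document age estimation:
C0/C = 79.6 / 34.78 = 2.288672
ln(C0/C) = 0.827972
t = 0.827972 / 0.036 = 23.00 years

23.00


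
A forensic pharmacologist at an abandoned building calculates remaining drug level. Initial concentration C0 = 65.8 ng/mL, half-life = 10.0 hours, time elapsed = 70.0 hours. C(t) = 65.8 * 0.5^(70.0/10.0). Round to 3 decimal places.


Drug concentration decay:
Number of half-lives = t / t_half = 70.0 / 10.0 = 7
Decay factor = 0.5^7 = 0.0078125
C(t) = 65.8 * 0.0078125 = 0.514 ng/mL

0.514


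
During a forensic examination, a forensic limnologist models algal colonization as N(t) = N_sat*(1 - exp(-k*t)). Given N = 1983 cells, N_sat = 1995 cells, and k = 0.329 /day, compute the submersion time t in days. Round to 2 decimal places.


PMSI from diatom colonization curve:
N / N_sat = 1983 / 1995 = 0.993985
1 - N/N_sat = 0.006015
ln(1 - N/N_sat) = -5.113499
t = -ln(1 - N/N_sat) / k = -(-5.113499) / 0.329 = 15.54 days

15.54


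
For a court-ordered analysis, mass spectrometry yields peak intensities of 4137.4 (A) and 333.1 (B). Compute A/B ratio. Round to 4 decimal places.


Spectral peak ratio:
Peak A = 4137.4 counts
Peak B = 333.1 counts
Ratio = 4137.4 / 333.1 = 12.4209

12.4209


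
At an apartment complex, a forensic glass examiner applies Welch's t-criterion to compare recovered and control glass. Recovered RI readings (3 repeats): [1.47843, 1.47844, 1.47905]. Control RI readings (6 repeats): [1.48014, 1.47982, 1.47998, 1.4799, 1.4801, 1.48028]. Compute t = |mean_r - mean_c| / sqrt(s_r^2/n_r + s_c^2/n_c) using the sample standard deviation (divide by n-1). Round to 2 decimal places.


Welch's t-criterion for glass RI comparison:
Recovered mean = sum / n_r = 4.43592 / 3 = 1.47864
Control mean = sum / n_c = 8.88022 / 6 = 1.4800367
Recovered sample variance s_r^2 = 1.261e-07
Control sample variance s_c^2 = 2.85467e-08
Welch SE (unpooled) = sqrt(s_r^2/n_r + s_c^2/n_c) = sqrt(4.20333e-08 + 4.75778e-09) = sqrt(4.67911e-08) = 0.000216313
|mean_r - mean_c| = 0.00139667
t = 0.00139667 / 0.000216313 = 6.46

6.46


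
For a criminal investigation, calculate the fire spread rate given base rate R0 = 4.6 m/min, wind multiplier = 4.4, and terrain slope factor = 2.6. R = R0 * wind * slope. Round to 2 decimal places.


Fire spread rate calculation:
R = R0 * wind_factor * slope_factor
= 4.6 * 4.4 * 2.6
= 20.24 * 2.6
= 52.62 m/min

52.62


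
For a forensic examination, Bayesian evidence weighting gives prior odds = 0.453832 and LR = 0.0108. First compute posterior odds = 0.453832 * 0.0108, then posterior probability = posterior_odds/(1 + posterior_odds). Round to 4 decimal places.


Bayesian evidence evaluation:
Posterior odds = prior_odds * LR = 0.453832 * 0.0108 = 0.004901386
Posterior probability = posterior_odds / (1 + posterior_odds)
= 0.004901386 / (1 + 0.004901386)
= 0.004901386 / 1.004901386
= 0.0049

0.0049


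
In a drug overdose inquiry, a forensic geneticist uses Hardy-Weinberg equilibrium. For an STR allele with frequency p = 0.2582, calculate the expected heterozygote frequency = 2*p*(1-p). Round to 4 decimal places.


Hardy-Weinberg heterozygote frequency:
q = 1 - p = 1 - 0.2582 = 0.7418
2pq = 2 * 0.2582 * 0.7418 = 0.3831

0.3831


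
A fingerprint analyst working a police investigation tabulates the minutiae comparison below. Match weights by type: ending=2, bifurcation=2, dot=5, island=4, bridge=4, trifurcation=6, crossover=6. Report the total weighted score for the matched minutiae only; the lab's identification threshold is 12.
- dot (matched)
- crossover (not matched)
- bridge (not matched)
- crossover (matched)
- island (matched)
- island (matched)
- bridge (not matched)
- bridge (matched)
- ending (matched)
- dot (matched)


Weighted minutiae match score:
  dot: matched, +5 (running total 5)
  crossover: not matched, +0
  bridge: not matched, +0
  crossover: matched, +6 (running total 11)
  island: matched, +4 (running total 15)
  island: matched, +4 (running total 19)
  bridge: not matched, +0
  bridge: matched, +4 (running total 23)
  ending: matched, +2 (running total 25)
  dot: matched, +5 (running total 30)
Total score = 30
Threshold = 12; verdict = identification

30


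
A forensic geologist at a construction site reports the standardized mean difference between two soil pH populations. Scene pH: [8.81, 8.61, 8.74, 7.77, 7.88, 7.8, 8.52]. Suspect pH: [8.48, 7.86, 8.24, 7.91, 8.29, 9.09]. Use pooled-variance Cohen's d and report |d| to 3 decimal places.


Pooled-variance Cohen's d for soil pH comparison:
Scene mean = 58.13 / 7 = 8.304286
Suspect mean = 49.87 / 6 = 8.311667
Scene sample variance s_s^2 = 0.217562
Suspect sample variance s_c^2 = 0.201017
Pooled variance = ((n_s-1)*s_s^2 + (n_c-1)*s_c^2) / (n_s + n_c - 2) = 0.210041
Pooled SD = sqrt(0.210041) = 0.458302
Mean difference = -0.007381
|d| = |-0.007381| / 0.458302 = 0.016

0.016


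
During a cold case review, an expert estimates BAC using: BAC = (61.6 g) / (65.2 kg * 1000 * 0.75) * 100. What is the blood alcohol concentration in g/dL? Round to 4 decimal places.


Applying the Widmark formula:
BAC = (dose_g / (body_wt * 1000 * r)) * 100
Denominator = 65.2 * 1000 * 0.75 = 48900
BAC = (61.6 / 48900) * 100
BAC = 0.1260 g/dL

0.1260


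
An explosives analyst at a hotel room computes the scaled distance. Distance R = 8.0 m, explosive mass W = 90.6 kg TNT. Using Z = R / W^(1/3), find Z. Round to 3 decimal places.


Scaled distance calculation:
W^(1/3) = 90.6^(1/3) = 4.491341
Z = R / W^(1/3) = 8.0 / 4.491341
Z = 1.781 m/kg^(1/3)

1.781


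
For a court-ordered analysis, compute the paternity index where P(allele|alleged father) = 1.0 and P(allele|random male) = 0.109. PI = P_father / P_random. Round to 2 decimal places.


Paternity Index calculation:
PI = P(allele|father) / P(allele|random)
PI = 1.0 / 0.109
PI = 9.17

9.17


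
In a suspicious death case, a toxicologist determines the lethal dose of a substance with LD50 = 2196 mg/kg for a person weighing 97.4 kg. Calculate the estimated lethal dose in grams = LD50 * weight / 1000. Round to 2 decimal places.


Lethal dose calculation:
Lethal dose = LD50 * body_weight / 1000
= 2196 * 97.4 / 1000
= 213890.4 / 1000
= 213.89 g

213.89


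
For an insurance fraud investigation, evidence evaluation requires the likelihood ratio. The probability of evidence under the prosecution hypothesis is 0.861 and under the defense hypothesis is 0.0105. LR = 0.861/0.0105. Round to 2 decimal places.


Likelihood ratio calculation:
LR = P(E|Hp) / P(E|Hd)
LR = 0.861 / 0.0105
LR = 82.00

82.00


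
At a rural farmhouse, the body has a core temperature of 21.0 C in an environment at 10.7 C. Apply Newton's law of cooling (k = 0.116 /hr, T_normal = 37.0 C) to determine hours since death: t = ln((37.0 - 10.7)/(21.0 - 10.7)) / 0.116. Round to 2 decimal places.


Using Newton's law of cooling:
t = ln((T_normal - T_ambient) / (T_body - T_ambient)) / k
T_normal - T_ambient = 26.3
T_body - T_ambient = 10.3
Ratio = 2.553398
ln(ratio) = 0.937425
t = 0.937425 / 0.116 = 8.08 hours

8.08


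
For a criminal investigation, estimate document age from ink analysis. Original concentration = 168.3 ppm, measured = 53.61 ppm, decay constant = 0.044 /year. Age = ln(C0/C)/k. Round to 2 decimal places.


Document age estimation:
C0/C = 168.3 / 53.61 = 3.13934
ln(C0/C) = 1.144013
t = 1.144013 / 0.044 = 26.00 years

26.00


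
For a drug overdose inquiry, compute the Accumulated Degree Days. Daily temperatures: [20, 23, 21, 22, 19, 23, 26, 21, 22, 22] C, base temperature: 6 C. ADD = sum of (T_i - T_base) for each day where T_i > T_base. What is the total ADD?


Computing ADD day by day:
Day 1: max(0, 20 - 6) = 14
Day 2: max(0, 23 - 6) = 17
Day 3: max(0, 21 - 6) = 15
Day 4: max(0, 22 - 6) = 16
Day 5: max(0, 19 - 6) = 13
Day 6: max(0, 23 - 6) = 17
Day 7: max(0, 26 - 6) = 20
Day 8: max(0, 21 - 6) = 15
Day 9: max(0, 22 - 6) = 16
Day 10: max(0, 22 - 6) = 16
Total ADD = 159

159


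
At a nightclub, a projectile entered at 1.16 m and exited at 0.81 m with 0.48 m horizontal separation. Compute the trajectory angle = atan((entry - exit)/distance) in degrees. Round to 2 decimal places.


Bullet trajectory angle:
Height difference = 1.16 - 0.81 = 0.35 m
angle = atan(0.35 / 0.48)
angle = atan(0.729167)
angle = 36.10 degrees

36.10


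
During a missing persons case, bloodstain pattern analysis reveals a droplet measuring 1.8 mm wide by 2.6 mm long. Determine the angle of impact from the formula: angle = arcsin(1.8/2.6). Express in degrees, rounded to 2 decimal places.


Blood spatter impact angle calculation:
width / length = 1.8 / 2.6 = 0.692308
angle = arcsin(0.692308)
angle = 43.81 degrees

43.81


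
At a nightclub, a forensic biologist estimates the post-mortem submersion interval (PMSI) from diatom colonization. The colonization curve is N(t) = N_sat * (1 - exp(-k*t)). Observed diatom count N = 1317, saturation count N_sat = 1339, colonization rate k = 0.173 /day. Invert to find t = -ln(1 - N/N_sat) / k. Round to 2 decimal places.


PMSI from diatom colonization curve:
N / N_sat = 1317 / 1339 = 0.98357
1 - N/N_sat = 0.01643
ln(1 - N/N_sat) = -4.108646
t = -ln(1 - N/N_sat) / k = -(-4.108646) / 0.173 = 23.75 days

23.75


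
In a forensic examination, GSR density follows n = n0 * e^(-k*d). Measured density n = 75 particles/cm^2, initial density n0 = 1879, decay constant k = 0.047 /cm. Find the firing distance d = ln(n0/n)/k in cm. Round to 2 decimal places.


GSR distance calculation:
n0/n = 1879 / 75 = 25.053333
ln(n0/n) = 3.221007
d = 3.221007 / 0.047 = 68.53 cm

68.53


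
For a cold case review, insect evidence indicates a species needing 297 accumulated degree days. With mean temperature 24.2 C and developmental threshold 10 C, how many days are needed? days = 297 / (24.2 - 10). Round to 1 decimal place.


Insect development time:
Effective temperature = avg_temp - T_base = 24.2 - 10 = 14.2 C
Days = ADD / effective_temp = 297 / 14.2 = 20.9 days

20.9


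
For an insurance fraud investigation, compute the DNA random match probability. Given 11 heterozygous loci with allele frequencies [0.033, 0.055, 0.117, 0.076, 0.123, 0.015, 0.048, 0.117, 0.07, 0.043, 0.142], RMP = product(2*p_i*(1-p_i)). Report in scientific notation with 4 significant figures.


Computing RMP for 11 loci:
Locus 1: 2 * 0.033 * 0.967 = 0.063822
Locus 2: 2 * 0.055 * 0.945 = 0.10395
Locus 3: 2 * 0.117 * 0.883 = 0.206622
Locus 4: 2 * 0.076 * 0.924 = 0.140448
Locus 5: 2 * 0.123 * 0.877 = 0.215742
Locus 6: 2 * 0.015 * 0.985 = 0.02955
Locus 7: 2 * 0.048 * 0.952 = 0.091392
Locus 8: 2 * 0.117 * 0.883 = 0.206622
Locus 9: 2 * 0.07 * 0.93 = 0.1302
Locus 10: 2 * 0.043 * 0.957 = 0.082302
Locus 11: 2 * 0.142 * 0.858 = 0.243672
RMP = 6.052e-11

6.052e-11


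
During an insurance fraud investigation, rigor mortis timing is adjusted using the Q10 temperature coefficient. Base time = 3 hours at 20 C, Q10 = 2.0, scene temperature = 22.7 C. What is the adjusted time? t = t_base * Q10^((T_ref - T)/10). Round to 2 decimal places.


Rigor mortis time adjustment:
Exponent = (T_ref - T_actual) / 10 = (20 - 22.7) / 10 = -0.27
Q10 factor = 2.0^-0.27 = 0.82932
t_adjusted = 3 * 0.82932 = 2.49 hours

2.49


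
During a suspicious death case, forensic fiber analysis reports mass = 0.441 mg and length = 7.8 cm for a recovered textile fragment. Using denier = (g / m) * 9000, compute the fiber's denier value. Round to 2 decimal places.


Denier calculation:
Mass in grams = 0.441 mg / 1000 = 0.000441 g
Length in meters = 7.8 cm / 100 = 0.078 m
Linear density = mass / length = 0.000441 / 0.078 = 0.00565385 g/m
Denier = (g/m) * 9000 = 0.00565385 * 9000 = 50.88

50.88


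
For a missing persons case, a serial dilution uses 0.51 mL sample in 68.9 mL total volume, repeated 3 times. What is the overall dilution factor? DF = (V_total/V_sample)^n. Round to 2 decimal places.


Dilution factor calculation:
Single dilution = V_total / V_sample = 68.9 / 0.51 ≈ 135.098039
Number of dilutions = 3
Total DF = (68.9 / 0.51)^3 (full precision, rounded at the end) = 2465739.19

2465739.19


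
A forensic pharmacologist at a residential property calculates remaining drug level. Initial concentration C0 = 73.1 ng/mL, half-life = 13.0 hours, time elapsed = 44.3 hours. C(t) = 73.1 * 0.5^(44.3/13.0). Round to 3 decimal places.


Drug concentration decay:
Number of half-lives = t / t_half = 44.3 / 13.0 = 3.407692
Decay factor = 0.5^3.407692 = 0.09422855
C(t) = 73.1 * 0.09422855 = 6.888 ng/mL

6.888


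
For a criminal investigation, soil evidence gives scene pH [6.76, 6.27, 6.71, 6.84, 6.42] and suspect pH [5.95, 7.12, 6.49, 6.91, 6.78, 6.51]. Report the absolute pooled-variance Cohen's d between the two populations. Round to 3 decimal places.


Pooled-variance Cohen's d for soil pH comparison:
Scene mean = 33 / 5 = 6.6
Suspect mean = 39.76 / 6 = 6.626667
Scene sample variance s_s^2 = 0.05915
Suspect sample variance s_c^2 = 0.167467
Pooled variance = ((n_s-1)*s_s^2 + (n_c-1)*s_c^2) / (n_s + n_c - 2) = 0.119326
Pooled SD = sqrt(0.119326) = 0.345436
Mean difference = -0.026667
|d| = |-0.026667| / 0.345436 = 0.077

0.077


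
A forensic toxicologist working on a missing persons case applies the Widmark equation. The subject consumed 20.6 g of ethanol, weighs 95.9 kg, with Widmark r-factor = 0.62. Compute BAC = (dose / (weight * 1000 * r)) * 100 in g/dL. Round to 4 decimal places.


Applying the Widmark formula:
BAC = (dose_g / (body_wt * 1000 * r)) * 100
Denominator = 95.9 * 1000 * 0.62 = 59458
BAC = (20.6 / 59458) * 100
BAC = 0.0346 g/dL

0.0346


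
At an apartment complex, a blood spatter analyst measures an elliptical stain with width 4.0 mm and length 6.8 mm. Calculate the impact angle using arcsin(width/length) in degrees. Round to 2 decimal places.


Blood spatter impact angle calculation:
width / length = 4.0 / 6.8 = 0.588235
angle = arcsin(0.588235)
angle = 36.03 degrees

36.03


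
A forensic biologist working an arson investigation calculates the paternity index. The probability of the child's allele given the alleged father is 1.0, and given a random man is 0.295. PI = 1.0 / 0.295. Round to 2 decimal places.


Paternity Index calculation:
PI = P(allele|father) / P(allele|random)
PI = 1.0 / 0.295
PI = 3.39

3.39


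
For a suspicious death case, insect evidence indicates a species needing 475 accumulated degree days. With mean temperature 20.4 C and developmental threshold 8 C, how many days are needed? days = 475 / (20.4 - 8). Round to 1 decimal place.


Insect development time:
Effective temperature = avg_temp - T_base = 20.4 - 8 = 12.4 C
Days = ADD / effective_temp = 475 / 12.4 = 38.3 days

38.3


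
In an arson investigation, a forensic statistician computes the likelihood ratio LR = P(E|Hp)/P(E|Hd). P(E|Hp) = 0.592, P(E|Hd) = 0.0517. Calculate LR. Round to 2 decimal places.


Likelihood ratio calculation:
LR = P(E|Hp) / P(E|Hd)
LR = 0.592 / 0.0517
LR = 11.45

11.45


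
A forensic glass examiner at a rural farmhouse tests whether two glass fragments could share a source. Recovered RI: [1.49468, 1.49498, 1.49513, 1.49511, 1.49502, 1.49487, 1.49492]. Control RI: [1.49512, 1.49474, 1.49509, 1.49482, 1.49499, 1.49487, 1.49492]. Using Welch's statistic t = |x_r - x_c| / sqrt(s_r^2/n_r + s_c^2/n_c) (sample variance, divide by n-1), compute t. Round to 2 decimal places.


Welch's t-criterion for glass RI comparison:
Recovered mean = sum / n_r = 10.46471 / 7 = 1.4949586
Control mean = sum / n_c = 10.46455 / 7 = 1.4949357
Recovered sample variance s_r^2 = 2.39143e-08
Control sample variance s_c^2 = 1.94952e-08
Welch SE (unpooled) = sqrt(s_r^2/n_r + s_c^2/n_c) = sqrt(3.41633e-09 + 2.78503e-09) = sqrt(6.20136e-09) = 7.87487e-05
|mean_r - mean_c| = 2.28571e-05
t = 2.28571e-05 / 7.87487e-05 = 0.29

0.29


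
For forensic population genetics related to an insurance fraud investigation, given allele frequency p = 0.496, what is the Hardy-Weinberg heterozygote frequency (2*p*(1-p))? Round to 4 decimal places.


Hardy-Weinberg heterozygote frequency:
q = 1 - p = 1 - 0.496 = 0.504
2pq = 2 * 0.496 * 0.504 = 0.5000

0.5000


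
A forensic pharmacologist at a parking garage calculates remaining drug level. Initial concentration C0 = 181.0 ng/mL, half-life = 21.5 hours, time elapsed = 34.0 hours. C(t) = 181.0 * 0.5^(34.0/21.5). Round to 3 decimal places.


Drug concentration decay:
Number of half-lives = t / t_half = 34.0 / 21.5 = 1.581395
Decay factor = 0.5^1.581395 = 0.33415862
C(t) = 181.0 * 0.33415862 = 60.483 ng/mL

60.483


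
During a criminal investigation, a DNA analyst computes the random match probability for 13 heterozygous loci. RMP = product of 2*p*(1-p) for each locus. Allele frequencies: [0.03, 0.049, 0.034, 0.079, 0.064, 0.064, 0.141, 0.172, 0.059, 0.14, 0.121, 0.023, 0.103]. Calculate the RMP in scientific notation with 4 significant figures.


Computing RMP for 13 loci:
Locus 1: 2 * 0.03 * 0.97 = 0.0582
Locus 2: 2 * 0.049 * 0.951 = 0.093198
Locus 3: 2 * 0.034 * 0.966 = 0.065688
Locus 4: 2 * 0.079 * 0.921 = 0.145518
Locus 5: 2 * 0.064 * 0.936 = 0.119808
Locus 6: 2 * 0.064 * 0.936 = 0.119808
Locus 7: 2 * 0.141 * 0.859 = 0.242238
Locus 8: 2 * 0.172 * 0.828 = 0.284832
Locus 9: 2 * 0.059 * 0.941 = 0.111038
Locus 10: 2 * 0.14 * 0.86 = 0.2408
Locus 11: 2 * 0.121 * 0.879 = 0.212718
Locus 12: 2 * 0.023 * 0.977 = 0.044942
Locus 13: 2 * 0.103 * 0.897 = 0.184782
RMP = 2.425e-12

2.425e-12


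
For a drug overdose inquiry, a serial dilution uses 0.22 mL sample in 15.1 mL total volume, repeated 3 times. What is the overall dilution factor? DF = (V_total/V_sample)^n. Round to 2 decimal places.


Dilution factor calculation:
Single dilution = V_total / V_sample = 15.1 / 0.22 ≈ 68.636364
Number of dilutions = 3
Total DF = (15.1 / 0.22)^3 (full precision, rounded at the end) = 323342.51

323342.51


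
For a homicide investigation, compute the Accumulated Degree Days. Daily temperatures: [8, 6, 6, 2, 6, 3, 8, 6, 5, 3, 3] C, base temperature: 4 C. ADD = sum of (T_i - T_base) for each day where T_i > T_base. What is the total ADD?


Computing ADD day by day:
Day 1: max(0, 8 - 4) = 4
Day 2: max(0, 6 - 4) = 2
Day 3: max(0, 6 - 4) = 2
Day 4: max(0, 2 - 4) = 0
Day 5: max(0, 6 - 4) = 2
Day 6: max(0, 3 - 4) = 0
Day 7: max(0, 8 - 4) = 4
Day 8: max(0, 6 - 4) = 2
Day 9: max(0, 5 - 4) = 1
Day 10: max(0, 3 - 4) = 0
Day 11: max(0, 3 - 4) = 0
Total ADD = 17

17


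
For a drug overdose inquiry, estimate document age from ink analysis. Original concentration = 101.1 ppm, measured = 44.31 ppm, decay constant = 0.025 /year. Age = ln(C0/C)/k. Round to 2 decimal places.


Document age estimation:
C0/C = 101.1 / 44.31 = 2.281652
ln(C0/C) = 0.8249
t = 0.8249 / 0.025 = 33.00 years

33.00


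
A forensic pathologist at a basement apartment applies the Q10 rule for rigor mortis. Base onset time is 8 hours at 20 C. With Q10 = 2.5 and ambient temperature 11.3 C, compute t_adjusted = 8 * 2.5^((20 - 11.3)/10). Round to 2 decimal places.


Rigor mortis time adjustment:
Exponent = (T_ref - T_actual) / 10 = (20 - 11.3) / 10 = 0.87
Q10 factor = 2.5^0.87 = 2.21926
t_adjusted = 8 * 2.21926 = 17.75 hours

17.75


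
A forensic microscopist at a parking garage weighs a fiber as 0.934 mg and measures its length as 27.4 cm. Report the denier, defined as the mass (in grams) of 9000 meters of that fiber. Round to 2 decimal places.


Denier calculation:
Mass in grams = 0.934 mg / 1000 = 0.000934 g
Length in meters = 27.4 cm / 100 = 0.274 m
Linear density = mass / length = 0.000934 / 0.274 = 0.00340876 g/m
Denier = (g/m) * 9000 = 0.00340876 * 9000 = 30.68

30.68


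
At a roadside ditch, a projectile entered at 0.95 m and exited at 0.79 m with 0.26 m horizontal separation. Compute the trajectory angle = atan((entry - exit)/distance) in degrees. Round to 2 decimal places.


Bullet trajectory angle:
Height difference = 0.95 - 0.79 = 0.16 m
angle = atan(0.16 / 0.26)
angle = atan(0.615385)
angle = 31.61 degrees

31.61


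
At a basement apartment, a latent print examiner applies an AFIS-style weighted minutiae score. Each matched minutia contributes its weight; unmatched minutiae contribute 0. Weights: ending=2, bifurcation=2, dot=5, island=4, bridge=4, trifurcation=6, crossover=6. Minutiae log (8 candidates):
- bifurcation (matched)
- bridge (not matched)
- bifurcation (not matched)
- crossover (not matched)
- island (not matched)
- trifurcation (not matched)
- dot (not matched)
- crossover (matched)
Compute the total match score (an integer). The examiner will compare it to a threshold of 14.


Weighted minutiae match score:
  bifurcation: matched, +2 (running total 2)
  bridge: not matched, +0
  bifurcation: not matched, +0
  crossover: not matched, +0
  island: not matched, +0
  trifurcation: not matched, +0
  dot: not matched, +0
  crossover: matched, +6 (running total 8)
Total score = 8
Threshold = 14; verdict = inconclusive

8


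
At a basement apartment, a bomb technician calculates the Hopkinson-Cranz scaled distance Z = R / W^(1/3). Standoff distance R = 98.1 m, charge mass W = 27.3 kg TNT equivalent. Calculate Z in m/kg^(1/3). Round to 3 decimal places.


Scaled distance calculation:
W^(1/3) = 27.3^(1/3) = 3.01107
Z = R / W^(1/3) = 98.1 / 3.01107
Z = 32.580 m/kg^(1/3)

32.580


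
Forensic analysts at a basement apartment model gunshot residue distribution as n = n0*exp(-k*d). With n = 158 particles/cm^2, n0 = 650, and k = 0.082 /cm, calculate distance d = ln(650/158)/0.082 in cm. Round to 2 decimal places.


GSR distance calculation:
n0/n = 650 / 158 = 4.113924
ln(n0/n) = 1.414377
d = 1.414377 / 0.082 = 17.25 cm

17.25


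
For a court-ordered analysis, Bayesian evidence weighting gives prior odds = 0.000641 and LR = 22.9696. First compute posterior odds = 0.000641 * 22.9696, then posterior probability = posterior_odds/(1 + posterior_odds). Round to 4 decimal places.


Bayesian evidence evaluation:
Posterior odds = prior_odds * LR = 0.000641 * 22.9696 = 0.01472351
Posterior probability = posterior_odds / (1 + posterior_odds)
= 0.01472351 / (1 + 0.01472351)
= 0.01472351 / 1.01472351
= 0.0145

0.0145


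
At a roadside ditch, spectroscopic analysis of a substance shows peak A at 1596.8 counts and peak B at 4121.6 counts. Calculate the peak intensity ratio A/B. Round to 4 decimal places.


Spectral peak ratio:
Peak A = 1596.8 counts
Peak B = 4121.6 counts
Ratio = 1596.8 / 4121.6 = 0.3874

0.3874


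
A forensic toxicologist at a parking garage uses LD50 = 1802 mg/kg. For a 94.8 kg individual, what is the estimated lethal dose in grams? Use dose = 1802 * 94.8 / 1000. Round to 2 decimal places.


Lethal dose calculation:
Lethal dose = LD50 * body_weight / 1000
= 1802 * 94.8 / 1000
= 170829.6 / 1000
= 170.83 g

170.83


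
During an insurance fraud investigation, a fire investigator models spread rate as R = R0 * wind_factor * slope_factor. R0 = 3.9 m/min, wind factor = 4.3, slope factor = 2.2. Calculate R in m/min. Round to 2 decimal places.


Fire spread rate calculation:
R = R0 * wind_factor * slope_factor
= 3.9 * 4.3 * 2.2
= 16.77 * 2.2
= 36.89 m/min

36.89


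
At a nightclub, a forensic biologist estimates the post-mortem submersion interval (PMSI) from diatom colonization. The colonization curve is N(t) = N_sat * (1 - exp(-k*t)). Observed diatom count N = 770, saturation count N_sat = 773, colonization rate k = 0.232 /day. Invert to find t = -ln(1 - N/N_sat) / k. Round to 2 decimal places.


PMSI from diatom colonization curve:
N / N_sat = 770 / 773 = 0.996119
1 - N/N_sat = 0.003881
ln(1 - N/N_sat) = -5.551662
t = -ln(1 - N/N_sat) / k = -(-5.551662) / 0.232 = 23.93 days

23.93


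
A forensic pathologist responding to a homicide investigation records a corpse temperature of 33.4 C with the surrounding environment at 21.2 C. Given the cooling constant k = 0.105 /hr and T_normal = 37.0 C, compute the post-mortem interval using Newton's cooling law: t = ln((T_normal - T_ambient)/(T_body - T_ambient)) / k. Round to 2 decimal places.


Using Newton's law of cooling:
t = ln((T_normal - T_ambient) / (T_body - T_ambient)) / k
T_normal - T_ambient = 15.8
T_body - T_ambient = 12.2
Ratio = 1.295082
ln(ratio) = 0.258574
t = 0.258574 / 0.105 = 2.46 hours

2.46


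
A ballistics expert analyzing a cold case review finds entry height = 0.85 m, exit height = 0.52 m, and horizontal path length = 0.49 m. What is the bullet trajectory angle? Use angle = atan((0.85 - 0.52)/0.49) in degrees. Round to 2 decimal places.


Bullet trajectory angle:
Height difference = 0.85 - 0.52 = 0.33 m
angle = atan(0.33 / 0.49)
angle = atan(0.673469)
angle = 33.96 degrees

33.96


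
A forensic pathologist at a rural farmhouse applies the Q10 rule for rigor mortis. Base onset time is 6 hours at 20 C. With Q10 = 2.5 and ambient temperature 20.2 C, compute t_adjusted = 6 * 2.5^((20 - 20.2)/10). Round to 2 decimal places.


Rigor mortis time adjustment:
Exponent = (T_ref - T_actual) / 10 = (20 - 20.2) / 10 = -0.02
Q10 factor = 2.5^-0.02 = 0.98184
t_adjusted = 6 * 0.98184 = 5.89 hours

5.89


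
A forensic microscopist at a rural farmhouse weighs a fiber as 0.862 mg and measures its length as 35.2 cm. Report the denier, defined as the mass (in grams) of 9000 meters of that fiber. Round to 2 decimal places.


Denier calculation:
Mass in grams = 0.862 mg / 1000 = 0.000862 g
Length in meters = 35.2 cm / 100 = 0.352 m
Linear density = mass / length = 0.000862 / 0.352 = 0.00244886 g/m
Denier = (g/m) * 9000 = 0.00244886 * 9000 = 22.04

22.04


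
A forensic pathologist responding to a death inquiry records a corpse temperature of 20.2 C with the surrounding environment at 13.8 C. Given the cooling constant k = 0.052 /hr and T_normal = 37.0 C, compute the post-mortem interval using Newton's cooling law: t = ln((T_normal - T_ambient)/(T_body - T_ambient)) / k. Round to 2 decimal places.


Using Newton's law of cooling:
t = ln((T_normal - T_ambient) / (T_body - T_ambient)) / k
T_normal - T_ambient = 23.2
T_body - T_ambient = 6.4
Ratio = 3.625
ln(ratio) = 1.287854
t = 1.287854 / 0.052 = 24.77 hours

24.77


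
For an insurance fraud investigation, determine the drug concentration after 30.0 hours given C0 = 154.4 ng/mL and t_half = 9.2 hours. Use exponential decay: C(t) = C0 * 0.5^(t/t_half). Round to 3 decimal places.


Drug concentration decay:
Number of half-lives = t / t_half = 30.0 / 9.2 = 3.26087
Decay factor = 0.5^3.26087 = 0.10432306
C(t) = 154.4 * 0.10432306 = 16.107 ng/mL

16.107


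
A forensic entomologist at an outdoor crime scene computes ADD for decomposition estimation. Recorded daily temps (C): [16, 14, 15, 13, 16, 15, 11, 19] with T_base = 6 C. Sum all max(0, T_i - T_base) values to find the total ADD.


Computing ADD day by day:
Day 1: max(0, 16 - 6) = 10
Day 2: max(0, 14 - 6) = 8
Day 3: max(0, 15 - 6) = 9
Day 4: max(0, 13 - 6) = 7
Day 5: max(0, 16 - 6) = 10
Day 6: max(0, 15 - 6) = 9
Day 7: max(0, 11 - 6) = 5
Day 8: max(0, 19 - 6) = 13
Total ADD = 71

71
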